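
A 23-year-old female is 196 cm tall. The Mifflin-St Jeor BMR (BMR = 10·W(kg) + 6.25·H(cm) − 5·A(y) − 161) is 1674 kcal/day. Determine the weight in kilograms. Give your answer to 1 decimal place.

72.5 kg

1674 = 10·W + 6.25(196) − 5(23) − 161
10·W = 1674 − 949 = 725, so W = 72.5 kg.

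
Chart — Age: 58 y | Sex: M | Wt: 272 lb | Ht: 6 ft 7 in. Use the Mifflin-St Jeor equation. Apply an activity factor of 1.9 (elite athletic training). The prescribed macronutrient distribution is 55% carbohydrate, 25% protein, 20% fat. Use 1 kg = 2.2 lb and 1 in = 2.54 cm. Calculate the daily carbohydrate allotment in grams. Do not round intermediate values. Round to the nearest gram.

576 g/day

Convert to metric: weight = 272 ÷ 2.2 = 123.6364 kg; height = (6×12 + 7) × 2.54 = 79 × 2.54 = 200.66 cm.
Mifflin-St Jeor (male): BMR = 10(123.6364) + 6.25(200.66) − 5(58) + 5 = 1236.3636 + 1254.125 − 290 + 5 = 2205.4886 kcal/day.
TEE = 2205.4886 × 1.9 = 4190.4284 kcal/day.
Carbohydrate energy = 55% × 4190.4284 = 2304.7356 kcal.
Carbohydrate = 2304.7356 ÷ 4 kcal/g = 576.1839 g.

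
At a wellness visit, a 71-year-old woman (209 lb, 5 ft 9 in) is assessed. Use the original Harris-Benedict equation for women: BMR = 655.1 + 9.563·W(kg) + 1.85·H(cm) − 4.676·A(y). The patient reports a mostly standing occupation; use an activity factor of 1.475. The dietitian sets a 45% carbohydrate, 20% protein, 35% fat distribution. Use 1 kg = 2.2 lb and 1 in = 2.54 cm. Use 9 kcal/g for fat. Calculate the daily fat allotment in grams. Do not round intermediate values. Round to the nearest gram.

Convert to metric: weight = 209 ÷ 2.2 = 95 kg; height = (5×12 + 9) × 2.54 = 69 × 2.54 = 175.26 cm.
Harris-Benedict: BMR = 655.1 + 9.563(95) + 1.85(175.26) − 4.676(71) = 1555.82 kcal/day.
TEE = 1555.82 × 1.475 = 2294.8345 kcal/day.
Fat energy = 35% × 2294.8345 = 803.1921 kcal.
Fat = 803.1921 ÷ 9 kcal/g = 89.2436 g.

89 g/day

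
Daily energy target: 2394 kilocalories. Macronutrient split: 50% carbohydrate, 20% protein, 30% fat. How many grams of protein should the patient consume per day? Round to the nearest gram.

Protein energy = 20% × 2394 = 478.8 kcal.
At 4 kcal/g: 478.8 ÷ 4 = 119.7 g.

120 g/day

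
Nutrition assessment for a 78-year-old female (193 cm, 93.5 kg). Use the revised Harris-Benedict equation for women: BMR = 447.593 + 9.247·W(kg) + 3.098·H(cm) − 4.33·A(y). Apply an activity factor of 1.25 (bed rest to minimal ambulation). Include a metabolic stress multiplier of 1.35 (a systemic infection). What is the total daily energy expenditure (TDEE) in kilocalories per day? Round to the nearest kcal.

2653 kilocalories per day

Harris-Benedict: BMR = 447.593 + 9.247(93.5) + 3.098(193) − 4.33(78) = 1572.3615 kcal/day.
TEE = BMR × activity factor = 1572.3615 × 1.25 = 1965.4519 kcal/day.
Apply stress factor: 1965.4519 × 1.35 = 2653.36 kcal/day.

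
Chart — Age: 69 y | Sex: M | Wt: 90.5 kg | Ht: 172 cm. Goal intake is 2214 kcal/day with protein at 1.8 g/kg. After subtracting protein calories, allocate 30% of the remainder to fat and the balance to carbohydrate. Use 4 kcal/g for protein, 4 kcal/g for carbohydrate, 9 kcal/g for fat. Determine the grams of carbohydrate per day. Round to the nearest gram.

Protein = 1.8 × 90.5 = 162.9 g → 162.9 × 4 = 651.6 kcal.
Non-protein calories = 2214 − 651.6 = 1562.4 kcal.
Fat: 30% × 1562.4 = 468.72 kcal; carbohydrate: 1093.68 kcal.
Carbohydrate: 1093.68 kcal ÷ 4 kcal/g = 273.42 g.

273 g/day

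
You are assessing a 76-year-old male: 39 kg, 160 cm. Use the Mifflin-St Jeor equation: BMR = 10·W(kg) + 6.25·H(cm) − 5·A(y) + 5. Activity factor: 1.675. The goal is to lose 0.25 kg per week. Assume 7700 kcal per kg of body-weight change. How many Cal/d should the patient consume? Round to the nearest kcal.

1425 Cal/d

Mifflin-St Jeor (male): BMR = 10(39) + 6.25(160) − 5(76) + 5 = 390 + 1000 − 380 + 5 = 1015 kcal/day.
TEE = 1015 × 1.675 = 1700.125 kcal/day.
Required daily deficit = 0.25 × 7700 ÷ 7 = 275 kcal/day.
Target intake = 1700.125 − 275 = 1425.125 kcal/day.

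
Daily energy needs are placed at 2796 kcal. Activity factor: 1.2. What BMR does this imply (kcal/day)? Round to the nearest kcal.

BMR = TEE ÷ activity factor = 2796 ÷ 1.2 = 2330 kcal/day.

2330 kcal/day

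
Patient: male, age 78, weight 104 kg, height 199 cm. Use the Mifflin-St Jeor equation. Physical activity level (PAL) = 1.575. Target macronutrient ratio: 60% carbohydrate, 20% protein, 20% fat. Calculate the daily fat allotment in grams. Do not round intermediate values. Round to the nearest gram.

66 g/day

Mifflin-St Jeor (male): BMR = 10(104) + 6.25(199) − 5(78) + 5 = 1040 + 1243.75 − 390 + 5 = 1898.75 kcal/day.
TEE = 1898.75 × 1.575 = 2990.5313 kcal/day.
Fat energy = 20% × 2990.5313 = 598.1063 kcal.
Fat = 598.1063 ÷ 9 kcal/g = 66.4563 g.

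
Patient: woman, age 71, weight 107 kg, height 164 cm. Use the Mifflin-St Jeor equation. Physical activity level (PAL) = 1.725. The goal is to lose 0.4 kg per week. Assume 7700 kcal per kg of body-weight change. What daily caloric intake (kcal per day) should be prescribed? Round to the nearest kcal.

Mifflin-St Jeor (female): BMR = 10(107) + 6.25(164) − 5(71) − 161 = 1070 + 1025 − 355 − 161 = 1579 kcal/day.
TEE = 1579 × 1.725 = 2723.775 kcal/day.
Required daily deficit = 0.4 × 7700 ÷ 7 = 440 kcal/day.
Target intake = 2723.775 − 440 = 2283.775 kcal/day.

2284 kcal per day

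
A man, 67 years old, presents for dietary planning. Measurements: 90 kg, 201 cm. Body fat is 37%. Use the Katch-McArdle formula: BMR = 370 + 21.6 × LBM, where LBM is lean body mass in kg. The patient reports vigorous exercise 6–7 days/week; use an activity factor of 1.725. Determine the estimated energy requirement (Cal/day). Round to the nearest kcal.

LBM = 90 × (1 − 0.37) = 56.7 kg. Katch-McArdle: BMR = 370 + 21.6 × 56.7 = 1594.72 kcal/day.
TEE = BMR × activity factor = 1594.72 × 1.725 = 2750.892 kcal/day.

2751 Cal/day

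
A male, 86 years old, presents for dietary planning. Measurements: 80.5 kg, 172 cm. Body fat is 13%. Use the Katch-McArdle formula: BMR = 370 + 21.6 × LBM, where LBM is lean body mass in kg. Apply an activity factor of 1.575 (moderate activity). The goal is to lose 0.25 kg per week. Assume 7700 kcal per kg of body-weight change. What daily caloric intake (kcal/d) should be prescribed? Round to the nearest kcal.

LBM = 80.5 × (1 − 0.13) = 70.035 kg. Katch-McArdle: BMR = 370 + 21.6 × 70.035 = 1882.756 kcal/day.
TEE = 1882.756 × 1.575 = 2965.3407 kcal/day.
Required daily deficit = 0.25 × 7700 ÷ 7 = 275 kcal/day.
Target intake = 2965.3407 − 275 = 2690.3407 kcal/day.

2690 kcal/d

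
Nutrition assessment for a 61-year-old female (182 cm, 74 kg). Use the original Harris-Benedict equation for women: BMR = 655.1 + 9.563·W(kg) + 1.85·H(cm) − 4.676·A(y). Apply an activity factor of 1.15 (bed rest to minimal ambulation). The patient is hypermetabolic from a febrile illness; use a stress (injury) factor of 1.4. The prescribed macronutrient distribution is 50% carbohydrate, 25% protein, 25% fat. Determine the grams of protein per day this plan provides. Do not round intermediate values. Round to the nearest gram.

142 g/day

Harris-Benedict: BMR = 655.1 + 9.563(74) + 1.85(182) − 4.676(61) = 1414.226 kcal/day.
TEE = 1414.226 × 1.15 = 1626.3599 kcal/day.
With stress factor 1.4: 1626.3599 × 1.4 = 2276.9039 kcal/day.
Protein energy = 25% × 2276.9039 = 569.226 kcal.
Protein = 569.226 ÷ 4 kcal/g = 142.3065 g.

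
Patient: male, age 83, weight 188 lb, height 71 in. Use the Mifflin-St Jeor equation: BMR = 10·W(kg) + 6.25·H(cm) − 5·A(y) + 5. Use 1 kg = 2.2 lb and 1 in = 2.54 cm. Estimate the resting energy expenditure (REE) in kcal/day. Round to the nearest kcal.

Convert to metric: weight = 188 ÷ 2.2 = 85.4545 kg; height = 71 × 2.54 = 180.34 cm.
Mifflin-St Jeor (male): BMR = 10(85.4545) + 6.25(180.34) − 5(83) + 5 = 854.5455 + 1127.125 − 415 + 5 = 1571.6705 kcal/day.

1572 kcal/day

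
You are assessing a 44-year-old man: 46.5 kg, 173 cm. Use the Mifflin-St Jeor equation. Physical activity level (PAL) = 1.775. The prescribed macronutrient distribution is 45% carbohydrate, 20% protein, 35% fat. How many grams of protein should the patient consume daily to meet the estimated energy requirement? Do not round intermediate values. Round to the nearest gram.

Mifflin-St Jeor (male): BMR = 10(46.5) + 6.25(173) − 5(44) + 5 = 465 + 1081.25 − 220 + 5 = 1331.25 kcal/day.
TEE = 1331.25 × 1.775 = 2362.9688 kcal/day.
Protein energy = 20% × 2362.9688 = 472.5938 kcal.
Protein = 472.5938 ÷ 4 kcal/g = 118.1484 g.

118 g/day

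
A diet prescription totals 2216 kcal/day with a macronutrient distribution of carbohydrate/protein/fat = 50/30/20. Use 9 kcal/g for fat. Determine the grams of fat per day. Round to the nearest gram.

49 g/day

Fat energy = 20% × 2216 = 443.2 kcal.
At 9 kcal/g: 443.2 ÷ 9 = 49.2444 g.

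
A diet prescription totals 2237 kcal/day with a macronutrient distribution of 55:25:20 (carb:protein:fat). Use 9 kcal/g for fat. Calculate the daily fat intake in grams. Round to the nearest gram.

50 g/day

Fat energy = 20% × 2237 = 447.4 kcal.
At 9 kcal/g: 447.4 ÷ 9 = 49.7111 g.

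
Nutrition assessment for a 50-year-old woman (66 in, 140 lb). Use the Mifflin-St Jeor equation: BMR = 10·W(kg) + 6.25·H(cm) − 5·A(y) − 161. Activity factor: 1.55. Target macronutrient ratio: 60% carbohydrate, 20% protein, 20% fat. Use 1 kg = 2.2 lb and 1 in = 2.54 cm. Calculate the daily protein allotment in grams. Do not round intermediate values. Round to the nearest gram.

Convert to metric: weight = 140 ÷ 2.2 = 63.6364 kg; height = 66 × 2.54 = 167.64 cm.
Mifflin-St Jeor (female): BMR = 10(63.6364) + 6.25(167.64) − 5(50) − 161 = 636.3636 + 1047.75 − 250 − 161 = 1273.1136 kcal/day.
TEE = 1273.1136 × 1.55 = 1973.3261 kcal/day.
Protein energy = 20% × 1973.3261 = 394.6652 kcal.
Protein = 394.6652 ÷ 4 kcal/g = 98.6663 g.

99 g/day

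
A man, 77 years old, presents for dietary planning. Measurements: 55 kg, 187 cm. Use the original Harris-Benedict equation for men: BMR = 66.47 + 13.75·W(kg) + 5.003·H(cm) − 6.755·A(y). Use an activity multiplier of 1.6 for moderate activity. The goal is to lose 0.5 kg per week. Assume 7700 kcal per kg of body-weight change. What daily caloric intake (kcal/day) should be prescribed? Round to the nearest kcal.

1431 kcal/day

Harris-Benedict: BMR = 66.47 + 13.75(55) + 5.003(187) − 6.755(77) = 1238.146 kcal/day.
TEE = 1238.146 × 1.6 = 1981.0336 kcal/day.
Required daily deficit = 0.5 × 7700 ÷ 7 = 550 kcal/day.
Target intake = 1981.0336 − 550 = 1431.0336 kcal/day.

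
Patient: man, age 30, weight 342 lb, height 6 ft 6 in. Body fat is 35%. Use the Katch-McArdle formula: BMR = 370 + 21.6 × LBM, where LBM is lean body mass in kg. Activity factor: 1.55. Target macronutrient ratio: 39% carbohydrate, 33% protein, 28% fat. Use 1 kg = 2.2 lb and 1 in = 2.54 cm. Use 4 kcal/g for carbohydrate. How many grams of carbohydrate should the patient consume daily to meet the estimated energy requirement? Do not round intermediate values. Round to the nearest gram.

Convert to metric: weight = 342 ÷ 2.2 = 155.4545 kg; height = (6×12 + 6) × 2.54 = 78 × 2.54 = 198.12 cm.
LBM = 155.4545 × (1 − 0.35) = 101.0455 kg. Katch-McArdle: BMR = 370 + 21.6 × 101.0455 = 2552.5818 kcal/day.
TEE = 2552.5818 × 1.55 = 3956.5018 kcal/day.
Carbohydrate energy = 39% × 3956.5018 = 1543.0357 kcal.
Carbohydrate = 1543.0357 ÷ 4 kcal/g = 385.7589 g.

386 g/day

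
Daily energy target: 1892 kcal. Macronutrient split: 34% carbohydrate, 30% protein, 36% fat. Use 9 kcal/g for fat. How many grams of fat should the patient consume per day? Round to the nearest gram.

76 g/day

Fat energy = 36% × 1892 = 681.12 kcal.
At 9 kcal/g: 681.12 ÷ 9 = 75.68 g.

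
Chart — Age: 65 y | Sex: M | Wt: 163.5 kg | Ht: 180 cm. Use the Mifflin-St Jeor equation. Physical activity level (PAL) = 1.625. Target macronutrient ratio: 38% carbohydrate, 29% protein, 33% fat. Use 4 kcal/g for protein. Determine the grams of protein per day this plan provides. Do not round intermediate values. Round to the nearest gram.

287 g/day

Mifflin-St Jeor (male): BMR = 10(163.5) + 6.25(180) − 5(65) + 5 = 1635 + 1125 − 325 + 5 = 2440 kcal/day.
TEE = 2440 × 1.625 = 3965 kcal/day.
Protein energy = 29% × 3965 = 1149.85 kcal.
Protein = 1149.85 ÷ 4 kcal/g = 287.4625 g.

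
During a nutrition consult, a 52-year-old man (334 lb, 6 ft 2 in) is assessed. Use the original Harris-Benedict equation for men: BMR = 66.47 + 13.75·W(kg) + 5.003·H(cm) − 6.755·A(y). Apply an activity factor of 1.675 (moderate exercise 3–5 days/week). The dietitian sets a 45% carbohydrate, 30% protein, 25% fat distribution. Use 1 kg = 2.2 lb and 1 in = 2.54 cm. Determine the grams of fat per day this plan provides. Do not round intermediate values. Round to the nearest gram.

128 g/day

Convert to metric: weight = 334 ÷ 2.2 = 151.8182 kg; height = (6×12 + 2) × 2.54 = 74 × 2.54 = 187.96 cm.
Harris-Benedict: BMR = 66.47 + 13.75(151.8182) + 5.003(187.96) − 6.755(52) = 2743.0739 kcal/day.
TEE = 2743.0739 × 1.675 = 4594.6487 kcal/day.
Fat energy = 25% × 4594.6487 = 1148.6622 kcal.
Fat = 1148.6622 ÷ 9 kcal/g = 127.6291 g.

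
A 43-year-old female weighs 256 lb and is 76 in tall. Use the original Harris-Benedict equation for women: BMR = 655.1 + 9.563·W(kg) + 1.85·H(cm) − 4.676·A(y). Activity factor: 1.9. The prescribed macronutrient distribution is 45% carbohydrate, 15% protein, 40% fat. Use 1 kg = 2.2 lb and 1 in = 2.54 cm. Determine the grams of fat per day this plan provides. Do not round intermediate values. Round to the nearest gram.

Convert to metric: weight = 256 ÷ 2.2 = 116.3636 kg; height = 76 × 2.54 = 193.04 cm.
Harris-Benedict: BMR = 655.1 + 9.563(116.3636) + 1.85(193.04) − 4.676(43) = 1923.9415 kcal/day.
TEE = 1923.9415 × 1.9 = 3655.4888 kcal/day.
Fat energy = 40% × 3655.4888 = 1462.1955 kcal.
Fat = 1462.1955 ÷ 9 kcal/g = 162.4662 g.

162 g/day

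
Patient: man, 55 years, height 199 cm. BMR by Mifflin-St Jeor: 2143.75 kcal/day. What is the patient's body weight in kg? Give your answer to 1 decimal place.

2143.75 = 10·W + 6.25(199) − 5(55) + 5
10·W = 2143.75 − 973.75 = 1170, so W = 117 kg.

117.0 kg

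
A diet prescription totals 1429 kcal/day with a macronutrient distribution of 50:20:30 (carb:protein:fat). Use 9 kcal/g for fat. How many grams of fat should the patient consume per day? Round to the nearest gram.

Fat energy = 30% × 1429 = 428.7 kcal.
At 9 kcal/g: 428.7 ÷ 9 = 47.6333 g.

48 g/day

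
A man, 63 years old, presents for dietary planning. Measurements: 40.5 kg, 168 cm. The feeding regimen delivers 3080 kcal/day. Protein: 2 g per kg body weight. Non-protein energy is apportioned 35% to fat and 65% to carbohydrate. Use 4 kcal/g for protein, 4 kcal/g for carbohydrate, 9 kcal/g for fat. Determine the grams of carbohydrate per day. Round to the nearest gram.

Protein = 2 × 40.5 = 81 g → 81 × 4 = 324 kcal.
Non-protein calories = 3080 − 324 = 2756 kcal.
Fat: 35% × 2756 = 964.6 kcal; carbohydrate: 1791.4 kcal.
Carbohydrate: 1791.4 kcal ÷ 4 kcal/g = 447.85 g.

448 g/day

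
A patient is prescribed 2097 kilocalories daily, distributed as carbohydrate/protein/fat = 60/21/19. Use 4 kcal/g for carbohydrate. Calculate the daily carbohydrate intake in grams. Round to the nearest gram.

315 g/day

Carbohydrate energy = 60% × 2097 = 1258.2 kcal.
At 4 kcal/g: 1258.2 ÷ 4 = 314.55 g.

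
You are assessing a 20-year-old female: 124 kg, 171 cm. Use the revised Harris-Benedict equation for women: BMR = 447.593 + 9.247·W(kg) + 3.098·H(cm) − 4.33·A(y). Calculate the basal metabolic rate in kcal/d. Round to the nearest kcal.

Harris-Benedict: BMR = 447.593 + 9.247(124) + 3.098(171) − 4.33(20) = 2037.379 kcal/day.

2037 kcal/d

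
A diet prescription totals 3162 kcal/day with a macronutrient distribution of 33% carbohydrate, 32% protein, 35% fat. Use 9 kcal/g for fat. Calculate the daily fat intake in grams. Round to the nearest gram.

123 g/day

Fat energy = 35% × 3162 = 1106.7 kcal.
At 9 kcal/g: 1106.7 ÷ 9 = 122.9667 g.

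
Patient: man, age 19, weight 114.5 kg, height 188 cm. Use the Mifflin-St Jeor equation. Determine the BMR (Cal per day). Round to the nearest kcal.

Mifflin-St Jeor (male): BMR = 10(114.5) + 6.25(188) − 5(19) + 5 = 1145 + 1175 − 95 + 5 = 2230 kcal/day.

2230 Cal per day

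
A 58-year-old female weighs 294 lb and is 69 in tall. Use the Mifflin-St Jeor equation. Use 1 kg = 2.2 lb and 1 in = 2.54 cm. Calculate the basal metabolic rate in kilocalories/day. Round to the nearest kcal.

Convert to metric: weight = 294 ÷ 2.2 = 133.6364 kg; height = 69 × 2.54 = 175.26 cm.
Mifflin-St Jeor (female): BMR = 10(133.6364) + 6.25(175.26) − 5(58) − 161 = 1336.3636 + 1095.375 − 290 − 161 = 1980.7386 kcal/day.

1981 kilocalories/day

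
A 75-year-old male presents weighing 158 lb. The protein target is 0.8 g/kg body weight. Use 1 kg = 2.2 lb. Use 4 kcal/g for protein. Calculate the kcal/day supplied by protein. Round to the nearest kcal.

Weight in kg = 158 ÷ 2.2 = 71.8182 kg.
Protein = 0.8 g/kg × 71.8182 kg = 57.4545 g/day.
Protein energy = 57.4545 g × 4 kcal/g = 229.8182 kcal/day.

230 kcal/day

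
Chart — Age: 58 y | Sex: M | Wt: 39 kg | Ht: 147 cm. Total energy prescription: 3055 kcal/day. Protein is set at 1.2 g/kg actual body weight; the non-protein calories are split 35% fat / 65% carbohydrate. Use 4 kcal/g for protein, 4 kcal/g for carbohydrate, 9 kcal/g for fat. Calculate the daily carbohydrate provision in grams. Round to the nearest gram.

Protein = 1.2 × 39 = 46.8 g → 46.8 × 4 = 187.2 kcal.
Non-protein calories = 3055 − 187.2 = 2867.8 kcal.
Fat: 35% × 2867.8 = 1003.73 kcal; carbohydrate: 1864.07 kcal.
Carbohydrate: 1864.07 kcal ÷ 4 kcal/g = 466.0175 g.

466 g/day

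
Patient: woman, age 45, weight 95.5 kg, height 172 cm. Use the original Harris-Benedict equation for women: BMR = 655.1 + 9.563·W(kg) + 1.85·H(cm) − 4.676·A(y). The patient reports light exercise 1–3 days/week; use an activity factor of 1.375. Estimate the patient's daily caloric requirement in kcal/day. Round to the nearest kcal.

2305 kcal/day

Harris-Benedict: BMR = 655.1 + 9.563(95.5) + 1.85(172) − 4.676(45) = 1676.1465 kcal/day.
TEE = BMR × activity factor = 1676.1465 × 1.375 = 2304.7014 kcal/day.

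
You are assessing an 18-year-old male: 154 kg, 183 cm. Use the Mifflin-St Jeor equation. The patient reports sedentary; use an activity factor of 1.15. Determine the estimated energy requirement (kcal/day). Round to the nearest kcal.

Mifflin-St Jeor (male): BMR = 10(154) + 6.25(183) − 5(18) + 5 = 1540 + 1143.75 − 90 + 5 = 2598.75 kcal/day.
TEE = BMR × activity factor = 2598.75 × 1.15 = 2988.5625 kcal/day.

2989 kcal/day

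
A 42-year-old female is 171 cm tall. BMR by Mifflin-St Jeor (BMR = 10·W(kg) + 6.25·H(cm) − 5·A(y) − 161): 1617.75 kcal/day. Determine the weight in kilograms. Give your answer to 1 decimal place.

1617.75 = 10·W + 6.25(171) − 5(42) − 161
10·W = 1617.75 − 697.75 = 920, so W = 92 kg.

92.0 kg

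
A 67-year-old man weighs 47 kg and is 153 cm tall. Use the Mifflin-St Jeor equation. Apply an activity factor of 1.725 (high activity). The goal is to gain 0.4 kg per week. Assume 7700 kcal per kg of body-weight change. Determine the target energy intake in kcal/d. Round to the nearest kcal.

2331 kcal/d

Mifflin-St Jeor (male): BMR = 10(47) + 6.25(153) − 5(67) + 5 = 470 + 956.25 − 335 + 5 = 1096.25 kcal/day.
TEE = 1096.25 × 1.725 = 1891.0313 kcal/day.
Required daily surplus = 0.4 × 7700 ÷ 7 = 440 kcal/day.
Target intake = 1891.0313 + 440 = 2331.0313 kcal/day.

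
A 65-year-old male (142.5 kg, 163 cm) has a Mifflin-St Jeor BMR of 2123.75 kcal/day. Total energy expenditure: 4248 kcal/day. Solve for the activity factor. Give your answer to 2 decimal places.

2.00

Activity factor = TEE ÷ BMR = 4248 ÷ 2123.75 = 2.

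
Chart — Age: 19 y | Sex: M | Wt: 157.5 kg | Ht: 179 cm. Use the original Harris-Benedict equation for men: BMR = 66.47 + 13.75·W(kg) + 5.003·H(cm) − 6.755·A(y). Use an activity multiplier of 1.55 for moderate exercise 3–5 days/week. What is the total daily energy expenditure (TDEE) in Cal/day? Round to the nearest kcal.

Harris-Benedict: BMR = 66.47 + 13.75(157.5) + 5.003(179) − 6.755(19) = 2999.287 kcal/day.
TEE = BMR × activity factor = 2999.287 × 1.55 = 4648.8949 kcal/day.

4649 Cal/day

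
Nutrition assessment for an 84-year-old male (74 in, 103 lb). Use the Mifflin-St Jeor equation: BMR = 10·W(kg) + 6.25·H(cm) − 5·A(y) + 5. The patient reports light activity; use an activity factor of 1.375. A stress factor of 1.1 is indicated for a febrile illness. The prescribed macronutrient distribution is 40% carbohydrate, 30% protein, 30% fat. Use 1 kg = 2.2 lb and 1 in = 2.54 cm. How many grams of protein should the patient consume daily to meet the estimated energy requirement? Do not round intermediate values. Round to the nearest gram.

Convert to metric: weight = 103 ÷ 2.2 = 46.8182 kg; height = 74 × 2.54 = 187.96 cm.
Mifflin-St Jeor (male): BMR = 10(46.8182) + 6.25(187.96) − 5(84) + 5 = 468.1818 + 1174.75 − 420 + 5 = 1227.9318 kcal/day.
TEE = 1227.9318 × 1.375 = 1688.4063 kcal/day.
With stress factor 1.1: 1688.4063 × 1.1 = 1857.2469 kcal/day.
Protein energy = 30% × 1857.2469 = 557.1741 kcal.
Protein = 557.1741 ÷ 4 kcal/g = 139.2935 g.

139 g/day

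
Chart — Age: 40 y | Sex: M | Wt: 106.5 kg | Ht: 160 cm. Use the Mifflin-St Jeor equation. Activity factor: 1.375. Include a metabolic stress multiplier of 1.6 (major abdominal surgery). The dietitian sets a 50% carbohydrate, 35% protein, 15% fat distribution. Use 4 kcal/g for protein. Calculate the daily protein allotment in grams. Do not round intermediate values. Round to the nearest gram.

Mifflin-St Jeor (male): BMR = 10(106.5) + 6.25(160) − 5(40) + 5 = 1065 + 1000 − 200 + 5 = 1870 kcal/day.
TEE = 1870 × 1.375 = 2571.25 kcal/day.
With stress factor 1.6: 2571.25 × 1.6 = 4114 kcal/day.
Protein energy = 35% × 4114 = 1439.9 kcal.
Protein = 1439.9 ÷ 4 kcal/g = 359.975 g.

360 g/day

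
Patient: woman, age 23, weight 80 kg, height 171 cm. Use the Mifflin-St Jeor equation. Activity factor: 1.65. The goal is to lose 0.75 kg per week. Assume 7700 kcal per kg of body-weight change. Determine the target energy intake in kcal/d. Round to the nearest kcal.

1803 kcal/d

Mifflin-St Jeor (female): BMR = 10(80) + 6.25(171) − 5(23) − 161 = 800 + 1068.75 − 115 − 161 = 1592.75 kcal/day.
TEE = 1592.75 × 1.65 = 2628.0375 kcal/day.
Required daily deficit = 0.75 × 7700 ÷ 7 = 825 kcal/day.
Target intake = 2628.0375 − 825 = 1803.0375 kcal/day.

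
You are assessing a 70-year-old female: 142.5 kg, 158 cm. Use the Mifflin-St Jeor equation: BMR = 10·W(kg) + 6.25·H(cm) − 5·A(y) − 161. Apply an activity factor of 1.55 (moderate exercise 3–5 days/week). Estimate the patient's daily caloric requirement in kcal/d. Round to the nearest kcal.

Mifflin-St Jeor (female): BMR = 10(142.5) + 6.25(158) − 5(70) − 161 = 1425 + 987.5 − 350 − 161 = 1901.5 kcal/day.
TEE = BMR × activity factor = 1901.5 × 1.55 = 2947.325 kcal/day.

2947 kcal/d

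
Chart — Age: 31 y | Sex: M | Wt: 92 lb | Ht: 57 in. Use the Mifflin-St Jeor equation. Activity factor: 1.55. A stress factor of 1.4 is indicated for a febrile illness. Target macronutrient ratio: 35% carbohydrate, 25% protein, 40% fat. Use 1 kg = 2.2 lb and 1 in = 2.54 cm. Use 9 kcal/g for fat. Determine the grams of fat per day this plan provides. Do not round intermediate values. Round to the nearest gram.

Convert to metric: weight = 92 ÷ 2.2 = 41.8182 kg; height = 57 × 2.54 = 144.78 cm.
Mifflin-St Jeor (male): BMR = 10(41.8182) + 6.25(144.78) − 5(31) + 5 = 418.1818 + 904.875 − 155 + 5 = 1173.0568 kcal/day.
TEE = 1173.0568 × 1.55 = 1818.2381 kcal/day.
With stress factor 1.4: 1818.2381 × 1.4 = 2545.5333 kcal/day.
Fat energy = 40% × 2545.5333 = 1018.2133 kcal.
Fat = 1018.2133 ÷ 9 kcal/g = 113.1348 g.

113 g/day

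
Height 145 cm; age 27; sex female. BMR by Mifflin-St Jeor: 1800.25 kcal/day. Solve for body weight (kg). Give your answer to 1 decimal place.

119.0 kg

1800.25 = 10·W + 6.25(145) − 5(27) − 161
10·W = 1800.25 − 610.25 = 1190, so W = 119 kg.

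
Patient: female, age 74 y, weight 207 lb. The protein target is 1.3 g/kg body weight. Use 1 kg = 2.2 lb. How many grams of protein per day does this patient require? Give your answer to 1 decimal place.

122.3 g/day

Weight in kg = 207 ÷ 2.2 = 94.0909 kg.
Protein = 1.3 g/kg × 94.0909 kg = 122.3182 g/day.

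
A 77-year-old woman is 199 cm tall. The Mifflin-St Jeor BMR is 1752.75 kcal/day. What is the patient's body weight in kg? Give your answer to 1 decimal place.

1752.75 = 10·W + 6.25(199) − 5(77) − 161
10·W = 1752.75 − 697.75 = 1055, so W = 105.5 kg.

105.5 kg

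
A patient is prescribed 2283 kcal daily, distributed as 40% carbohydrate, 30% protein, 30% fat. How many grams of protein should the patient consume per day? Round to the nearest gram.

Protein energy = 30% × 2283 = 684.9 kcal.
At 4 kcal/g: 684.9 ÷ 4 = 171.225 g.

171 g/day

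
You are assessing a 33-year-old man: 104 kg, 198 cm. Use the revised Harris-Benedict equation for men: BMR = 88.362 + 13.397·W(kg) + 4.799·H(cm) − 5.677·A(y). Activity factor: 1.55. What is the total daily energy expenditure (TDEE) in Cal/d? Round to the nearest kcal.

Harris-Benedict: BMR = 88.362 + 13.397(104) + 4.799(198) − 5.677(33) = 2244.511 kcal/day.
TEE = BMR × activity factor = 2244.511 × 1.55 = 3478.9921 kcal/day.

3479 Cal/d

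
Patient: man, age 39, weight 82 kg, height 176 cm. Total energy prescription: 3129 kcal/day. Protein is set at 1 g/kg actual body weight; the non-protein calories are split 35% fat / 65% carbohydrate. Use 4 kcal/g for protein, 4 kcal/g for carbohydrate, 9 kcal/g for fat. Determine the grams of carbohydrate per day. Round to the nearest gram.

Protein = 1 × 82 = 82 g → 82 × 4 = 328 kcal.
Non-protein calories = 3129 − 328 = 2801 kcal.
Fat: 35% × 2801 = 980.35 kcal; carbohydrate: 1820.65 kcal.
Carbohydrate: 1820.65 kcal ÷ 4 kcal/g = 455.1625 g.

455 g/day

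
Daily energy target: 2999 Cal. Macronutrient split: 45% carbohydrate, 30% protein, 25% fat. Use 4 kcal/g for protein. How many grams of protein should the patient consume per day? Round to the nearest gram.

Protein energy = 30% × 2999 = 899.7 kcal.
At 4 kcal/g: 899.7 ÷ 4 = 224.925 g.

225 g/day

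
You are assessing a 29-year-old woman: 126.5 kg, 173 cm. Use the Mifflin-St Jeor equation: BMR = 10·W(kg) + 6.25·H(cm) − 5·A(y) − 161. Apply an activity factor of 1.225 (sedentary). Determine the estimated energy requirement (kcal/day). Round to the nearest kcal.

2499 kcal/day

Mifflin-St Jeor (female): BMR = 10(126.5) + 6.25(173) − 5(29) − 161 = 1265 + 1081.25 − 145 − 161 = 2040.25 kcal/day.
TEE = BMR × activity factor = 2040.25 × 1.225 = 2499.3063 kcal/day.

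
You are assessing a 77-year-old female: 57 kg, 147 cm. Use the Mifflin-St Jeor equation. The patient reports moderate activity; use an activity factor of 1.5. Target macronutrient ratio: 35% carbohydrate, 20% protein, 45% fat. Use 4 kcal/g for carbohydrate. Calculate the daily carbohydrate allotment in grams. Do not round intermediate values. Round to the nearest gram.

Mifflin-St Jeor (female): BMR = 10(57) + 6.25(147) − 5(77) − 161 = 570 + 918.75 − 385 − 161 = 942.75 kcal/day.
TEE = 942.75 × 1.5 = 1414.125 kcal/day.
Carbohydrate energy = 35% × 1414.125 = 494.9438 kcal.
Carbohydrate = 494.9438 ÷ 4 kcal/g = 123.7359 g.

124 g/day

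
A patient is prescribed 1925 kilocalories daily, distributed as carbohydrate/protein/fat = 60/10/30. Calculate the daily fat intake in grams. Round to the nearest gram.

64 g/day

Fat energy = 30% × 1925 = 577.5 kcal.
At 9 kcal/g: 577.5 ÷ 9 = 64.1667 g.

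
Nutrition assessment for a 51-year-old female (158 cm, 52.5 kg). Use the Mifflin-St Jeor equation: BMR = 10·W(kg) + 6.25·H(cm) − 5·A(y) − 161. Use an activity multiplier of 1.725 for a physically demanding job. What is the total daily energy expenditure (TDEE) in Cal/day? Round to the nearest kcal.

1891 Cal/day

Mifflin-St Jeor (female): BMR = 10(52.5) + 6.25(158) − 5(51) − 161 = 525 + 987.5 − 255 − 161 = 1096.5 kcal/day.
TEE = BMR × activity factor = 1096.5 × 1.725 = 1891.4625 kcal/day.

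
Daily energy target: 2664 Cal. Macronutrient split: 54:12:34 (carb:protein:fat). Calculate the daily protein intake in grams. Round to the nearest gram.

80 g/day

Protein energy = 12% × 2664 = 319.68 kcal.
At 4 kcal/g: 319.68 ÷ 4 = 79.92 g.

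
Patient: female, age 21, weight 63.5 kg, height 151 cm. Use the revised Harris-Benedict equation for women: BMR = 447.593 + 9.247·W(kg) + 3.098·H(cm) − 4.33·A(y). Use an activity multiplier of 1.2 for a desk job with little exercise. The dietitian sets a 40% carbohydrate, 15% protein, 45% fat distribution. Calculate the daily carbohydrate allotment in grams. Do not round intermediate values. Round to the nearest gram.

Harris-Benedict: BMR = 447.593 + 9.247(63.5) + 3.098(151) − 4.33(21) = 1411.6455 kcal/day.
TEE = 1411.6455 × 1.2 = 1693.9746 kcal/day.
Carbohydrate energy = 40% × 1693.9746 = 677.5898 kcal.
Carbohydrate = 677.5898 ÷ 4 kcal/g = 169.3975 g.

169 g/day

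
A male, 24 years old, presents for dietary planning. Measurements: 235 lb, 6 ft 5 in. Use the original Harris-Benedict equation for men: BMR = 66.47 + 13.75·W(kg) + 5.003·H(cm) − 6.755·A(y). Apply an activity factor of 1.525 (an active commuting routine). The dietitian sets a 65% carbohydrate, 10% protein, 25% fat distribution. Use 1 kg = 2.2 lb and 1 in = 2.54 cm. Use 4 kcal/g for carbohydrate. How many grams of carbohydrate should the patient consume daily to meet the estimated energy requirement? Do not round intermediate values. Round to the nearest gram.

Convert to metric: weight = 235 ÷ 2.2 = 106.8182 kg; height = (6×12 + 5) × 2.54 = 77 × 2.54 = 195.58 cm.
Harris-Benedict: BMR = 66.47 + 13.75(106.8182) + 5.003(195.58) − 6.755(24) = 2351.5867 kcal/day.
TEE = 2351.5867 × 1.525 = 3586.1698 kcal/day.
Carbohydrate energy = 65% × 3586.1698 = 2331.0104 kcal.
Carbohydrate = 2331.0104 ÷ 4 kcal/g = 582.7526 g.

583 g/day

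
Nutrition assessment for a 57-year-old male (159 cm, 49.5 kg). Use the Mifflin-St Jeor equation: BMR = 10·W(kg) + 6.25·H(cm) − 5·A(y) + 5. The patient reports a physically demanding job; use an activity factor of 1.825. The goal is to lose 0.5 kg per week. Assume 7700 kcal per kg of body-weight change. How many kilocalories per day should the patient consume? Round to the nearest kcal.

1656 kilocalories per day

Mifflin-St Jeor (male): BMR = 10(49.5) + 6.25(159) − 5(57) + 5 = 495 + 993.75 − 285 + 5 = 1208.75 kcal/day.
TEE = 1208.75 × 1.825 = 2205.9688 kcal/day.
Required daily deficit = 0.5 × 7700 ÷ 7 = 550 kcal/day.
Target intake = 2205.9688 − 550 = 1655.9688 kcal/day.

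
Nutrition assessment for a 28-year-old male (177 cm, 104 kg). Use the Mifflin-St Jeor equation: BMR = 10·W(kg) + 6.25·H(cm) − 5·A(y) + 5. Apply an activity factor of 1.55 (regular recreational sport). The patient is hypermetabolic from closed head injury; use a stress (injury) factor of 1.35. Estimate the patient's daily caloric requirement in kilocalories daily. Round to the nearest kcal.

4209 kilocalories daily

Mifflin-St Jeor (male): BMR = 10(104) + 6.25(177) − 5(28) + 5 = 1040 + 1106.25 − 140 + 5 = 2011.25 kcal/day.
TEE = BMR × activity factor = 2011.25 × 1.55 = 3117.4375 kcal/day.
Apply stress factor: 3117.4375 × 1.35 = 4208.5406 kcal/day.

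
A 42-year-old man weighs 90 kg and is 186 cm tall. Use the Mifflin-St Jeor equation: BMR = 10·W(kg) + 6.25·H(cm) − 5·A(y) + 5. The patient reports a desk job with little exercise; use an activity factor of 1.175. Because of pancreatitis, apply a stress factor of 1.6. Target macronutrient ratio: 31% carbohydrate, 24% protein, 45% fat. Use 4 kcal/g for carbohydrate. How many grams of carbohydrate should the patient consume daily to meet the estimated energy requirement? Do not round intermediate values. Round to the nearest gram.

271 g/day

Mifflin-St Jeor (male): BMR = 10(90) + 6.25(186) − 5(42) + 5 = 900 + 1162.5 − 210 + 5 = 1857.5 kcal/day.
TEE = 1857.5 × 1.175 = 2182.5625 kcal/day.
With stress factor 1.6: 2182.5625 × 1.6 = 3492.1 kcal/day.
Carbohydrate energy = 31% × 3492.1 = 1082.551 kcal.
Carbohydrate = 1082.551 ÷ 4 kcal/g = 270.6378 g.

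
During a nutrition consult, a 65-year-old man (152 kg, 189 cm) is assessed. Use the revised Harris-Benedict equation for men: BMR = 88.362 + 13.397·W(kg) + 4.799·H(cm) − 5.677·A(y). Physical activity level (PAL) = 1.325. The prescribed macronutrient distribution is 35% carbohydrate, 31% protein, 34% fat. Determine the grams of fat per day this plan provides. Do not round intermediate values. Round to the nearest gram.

133 g/day

Harris-Benedict: BMR = 88.362 + 13.397(152) + 4.799(189) − 5.677(65) = 2662.712 kcal/day.
TEE = 2662.712 × 1.325 = 3528.0934 kcal/day.
Fat energy = 34% × 3528.0934 = 1199.5518 kcal.
Fat = 1199.5518 ÷ 9 kcal/g = 133.2835 g.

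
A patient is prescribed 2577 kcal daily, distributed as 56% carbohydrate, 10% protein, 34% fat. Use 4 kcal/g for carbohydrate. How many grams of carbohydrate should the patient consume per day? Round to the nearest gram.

Carbohydrate energy = 56% × 2577 = 1443.12 kcal.
At 4 kcal/g: 1443.12 ÷ 4 = 360.78 g.

361 g/day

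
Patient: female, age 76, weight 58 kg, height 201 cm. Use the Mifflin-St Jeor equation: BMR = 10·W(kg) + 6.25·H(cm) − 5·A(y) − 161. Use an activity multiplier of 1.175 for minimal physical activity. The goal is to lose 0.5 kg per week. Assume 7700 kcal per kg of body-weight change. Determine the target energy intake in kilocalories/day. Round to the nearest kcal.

Mifflin-St Jeor (female): BMR = 10(58) + 6.25(201) − 5(76) − 161 = 580 + 1256.25 − 380 − 161 = 1295.25 kcal/day.
TEE = 1295.25 × 1.175 = 1521.9188 kcal/day.
Required daily deficit = 0.5 × 7700 ÷ 7 = 550 kcal/day.
Target intake = 1521.9188 − 550 = 971.9188 kcal/day.

972 kilocalories/day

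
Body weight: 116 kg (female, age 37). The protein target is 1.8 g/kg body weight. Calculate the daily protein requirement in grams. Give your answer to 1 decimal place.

208.8 g/day

Protein = 1.8 g/kg × 116 kg = 208.8 g/day.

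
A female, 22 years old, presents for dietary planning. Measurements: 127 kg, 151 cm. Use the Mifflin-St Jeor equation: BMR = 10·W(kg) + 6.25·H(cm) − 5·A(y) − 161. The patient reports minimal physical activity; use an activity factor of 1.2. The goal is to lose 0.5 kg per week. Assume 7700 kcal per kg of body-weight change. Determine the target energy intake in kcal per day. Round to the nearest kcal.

Mifflin-St Jeor (female): BMR = 10(127) + 6.25(151) − 5(22) − 161 = 1270 + 943.75 − 110 − 161 = 1942.75 kcal/day.
TEE = 1942.75 × 1.2 = 2331.3 kcal/day.
Required daily deficit = 0.5 × 7700 ÷ 7 = 550 kcal/day.
Target intake = 2331.3 − 550 = 1781.3 kcal/day.

1781 kcal per day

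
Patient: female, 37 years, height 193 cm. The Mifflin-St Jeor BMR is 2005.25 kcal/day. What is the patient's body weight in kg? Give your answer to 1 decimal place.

2005.25 = 10·W + 6.25(193) − 5(37) − 161
10·W = 2005.25 − 860.25 = 1145, so W = 114.5 kg.

114.5 kg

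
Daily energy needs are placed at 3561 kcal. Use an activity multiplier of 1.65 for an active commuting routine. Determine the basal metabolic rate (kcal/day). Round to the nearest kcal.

2158 kcal/day

BMR = TEE ÷ activity factor = 3561 ÷ 1.65 = 2158.1818 kcal/day.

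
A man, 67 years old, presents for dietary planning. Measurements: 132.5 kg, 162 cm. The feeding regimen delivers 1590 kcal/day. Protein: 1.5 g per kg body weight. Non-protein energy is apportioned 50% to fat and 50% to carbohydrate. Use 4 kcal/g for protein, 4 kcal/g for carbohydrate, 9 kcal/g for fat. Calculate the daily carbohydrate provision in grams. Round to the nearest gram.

99 g/day

Protein = 1.5 × 132.5 = 198.75 g → 198.75 × 4 = 795 kcal.
Non-protein calories = 1590 − 795 = 795 kcal.
Fat: 50% × 795 = 397.5 kcal; carbohydrate: 397.5 kcal.
Carbohydrate: 397.5 kcal ÷ 4 kcal/g = 99.375 g.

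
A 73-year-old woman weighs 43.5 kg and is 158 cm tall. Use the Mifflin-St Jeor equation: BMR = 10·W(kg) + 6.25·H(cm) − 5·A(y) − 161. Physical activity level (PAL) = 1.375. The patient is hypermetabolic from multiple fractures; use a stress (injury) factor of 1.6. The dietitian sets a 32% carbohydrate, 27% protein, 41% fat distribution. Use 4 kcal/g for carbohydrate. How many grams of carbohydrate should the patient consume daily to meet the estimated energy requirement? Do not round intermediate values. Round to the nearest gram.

Mifflin-St Jeor (female): BMR = 10(43.5) + 6.25(158) − 5(73) − 161 = 435 + 987.5 − 365 − 161 = 896.5 kcal/day.
TEE = 896.5 × 1.375 = 1232.6875 kcal/day.
With stress factor 1.6: 1232.6875 × 1.6 = 1972.3 kcal/day.
Carbohydrate energy = 32% × 1972.3 = 631.136 kcal.
Carbohydrate = 631.136 ÷ 4 kcal/g = 157.784 g.

158 g/day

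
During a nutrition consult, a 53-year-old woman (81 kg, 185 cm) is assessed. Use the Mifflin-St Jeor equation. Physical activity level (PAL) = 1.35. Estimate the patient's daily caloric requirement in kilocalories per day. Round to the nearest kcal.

Mifflin-St Jeor (female): BMR = 10(81) + 6.25(185) − 5(53) − 161 = 810 + 1156.25 − 265 − 161 = 1540.25 kcal/day.
TEE = BMR × activity factor = 1540.25 × 1.35 = 2079.3375 kcal/day.

2079 kilocalories per day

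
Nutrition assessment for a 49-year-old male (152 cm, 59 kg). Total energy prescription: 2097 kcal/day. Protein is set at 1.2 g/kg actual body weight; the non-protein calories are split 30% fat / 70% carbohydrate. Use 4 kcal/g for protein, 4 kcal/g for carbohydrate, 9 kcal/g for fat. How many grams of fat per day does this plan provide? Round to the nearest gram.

Protein = 1.2 × 59 = 70.8 g → 70.8 × 4 = 283.2 kcal.
Non-protein calories = 2097 − 283.2 = 1813.8 kcal.
Fat: 30% × 1813.8 = 544.14 kcal; carbohydrate: 1269.66 kcal.
Fat: 544.14 kcal ÷ 9 kcal/g = 60.46 g.

60 g/day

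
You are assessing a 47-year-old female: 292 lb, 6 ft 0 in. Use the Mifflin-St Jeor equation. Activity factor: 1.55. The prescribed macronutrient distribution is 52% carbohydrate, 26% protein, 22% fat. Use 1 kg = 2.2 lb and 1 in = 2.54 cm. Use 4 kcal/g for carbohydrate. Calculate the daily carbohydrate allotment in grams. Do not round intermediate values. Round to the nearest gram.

418 g/day

Convert to metric: weight = 292 ÷ 2.2 = 132.7273 kg; height = (6×12 + 0) × 2.54 = 72 × 2.54 = 182.88 cm.
Mifflin-St Jeor (female): BMR = 10(132.7273) + 6.25(182.88) − 5(47) − 161 = 1327.2727 + 1143 − 235 − 161 = 2074.2727 kcal/day.
TEE = 2074.2727 × 1.55 = 3215.1227 kcal/day.
Carbohydrate energy = 52% × 3215.1227 = 1671.8638 kcal.
Carbohydrate = 1671.8638 ÷ 4 kcal/g = 417.966 g.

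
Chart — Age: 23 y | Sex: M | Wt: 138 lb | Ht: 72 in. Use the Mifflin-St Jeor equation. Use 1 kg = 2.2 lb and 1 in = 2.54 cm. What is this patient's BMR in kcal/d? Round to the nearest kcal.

Convert to metric: weight = 138 ÷ 2.2 = 62.7273 kg; height = 72 × 2.54 = 182.88 cm.
Mifflin-St Jeor (male): BMR = 10(62.7273) + 6.25(182.88) − 5(23) + 5 = 627.2727 + 1143 − 115 + 5 = 1660.2727 kcal/day.

1660 kcal/d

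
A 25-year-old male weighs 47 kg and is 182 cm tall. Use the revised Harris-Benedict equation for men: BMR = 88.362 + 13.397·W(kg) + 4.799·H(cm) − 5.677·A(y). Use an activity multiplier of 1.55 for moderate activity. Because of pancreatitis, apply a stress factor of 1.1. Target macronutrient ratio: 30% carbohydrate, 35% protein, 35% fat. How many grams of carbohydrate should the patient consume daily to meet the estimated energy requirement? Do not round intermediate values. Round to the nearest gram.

185 g/day

Harris-Benedict: BMR = 88.362 + 13.397(47) + 4.799(182) − 5.677(25) = 1449.514 kcal/day.
TEE = 1449.514 × 1.55 = 2246.7467 kcal/day.
With stress factor 1.1: 2246.7467 × 1.1 = 2471.4214 kcal/day.
Carbohydrate energy = 30% × 2471.4214 = 741.4264 kcal.
Carbohydrate = 741.4264 ÷ 4 kcal/g = 185.3566 g.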